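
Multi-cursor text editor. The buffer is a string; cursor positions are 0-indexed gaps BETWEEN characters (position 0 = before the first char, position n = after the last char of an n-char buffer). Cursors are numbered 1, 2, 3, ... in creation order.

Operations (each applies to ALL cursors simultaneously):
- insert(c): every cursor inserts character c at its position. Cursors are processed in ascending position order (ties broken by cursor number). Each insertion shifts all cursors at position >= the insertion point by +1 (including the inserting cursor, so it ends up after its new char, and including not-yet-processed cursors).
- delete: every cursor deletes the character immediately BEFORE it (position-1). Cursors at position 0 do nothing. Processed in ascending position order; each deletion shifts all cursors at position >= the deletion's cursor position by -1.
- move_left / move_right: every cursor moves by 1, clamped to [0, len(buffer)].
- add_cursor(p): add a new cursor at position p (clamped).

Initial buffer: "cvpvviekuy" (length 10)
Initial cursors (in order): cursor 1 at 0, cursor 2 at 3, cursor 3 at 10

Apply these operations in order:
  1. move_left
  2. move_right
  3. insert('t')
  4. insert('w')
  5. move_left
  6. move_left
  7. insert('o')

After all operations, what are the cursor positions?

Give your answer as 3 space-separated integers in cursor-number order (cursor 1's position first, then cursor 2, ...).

Answer: 2 7 17

Derivation:
After op 1 (move_left): buffer="cvpvviekuy" (len 10), cursors c1@0 c2@2 c3@9, authorship ..........
After op 2 (move_right): buffer="cvpvviekuy" (len 10), cursors c1@1 c2@3 c3@10, authorship ..........
After op 3 (insert('t')): buffer="ctvptvviekuyt" (len 13), cursors c1@2 c2@5 c3@13, authorship .1..2.......3
After op 4 (insert('w')): buffer="ctwvptwvviekuytw" (len 16), cursors c1@3 c2@7 c3@16, authorship .11..22.......33
After op 5 (move_left): buffer="ctwvptwvviekuytw" (len 16), cursors c1@2 c2@6 c3@15, authorship .11..22.......33
After op 6 (move_left): buffer="ctwvptwvviekuytw" (len 16), cursors c1@1 c2@5 c3@14, authorship .11..22.......33
After op 7 (insert('o')): buffer="cotwvpotwvviekuyotw" (len 19), cursors c1@2 c2@7 c3@17, authorship .111..222.......333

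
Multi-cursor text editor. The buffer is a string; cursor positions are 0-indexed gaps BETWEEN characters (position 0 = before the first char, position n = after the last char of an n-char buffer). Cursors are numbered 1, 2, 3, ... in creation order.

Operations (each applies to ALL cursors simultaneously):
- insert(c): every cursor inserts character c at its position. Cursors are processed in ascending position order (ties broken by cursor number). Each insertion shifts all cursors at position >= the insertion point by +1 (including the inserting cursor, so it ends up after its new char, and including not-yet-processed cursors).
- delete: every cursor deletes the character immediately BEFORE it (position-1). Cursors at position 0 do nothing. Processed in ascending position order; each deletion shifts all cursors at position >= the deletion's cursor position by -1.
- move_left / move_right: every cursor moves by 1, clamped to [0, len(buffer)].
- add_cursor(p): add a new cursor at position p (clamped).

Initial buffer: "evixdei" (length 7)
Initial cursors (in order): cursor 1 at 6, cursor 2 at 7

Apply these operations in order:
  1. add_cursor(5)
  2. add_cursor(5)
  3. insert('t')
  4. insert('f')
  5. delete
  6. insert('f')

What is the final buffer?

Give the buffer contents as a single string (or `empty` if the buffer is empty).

Answer: evixdttffetfitf

Derivation:
After op 1 (add_cursor(5)): buffer="evixdei" (len 7), cursors c3@5 c1@6 c2@7, authorship .......
After op 2 (add_cursor(5)): buffer="evixdei" (len 7), cursors c3@5 c4@5 c1@6 c2@7, authorship .......
After op 3 (insert('t')): buffer="evixdttetit" (len 11), cursors c3@7 c4@7 c1@9 c2@11, authorship .....34.1.2
After op 4 (insert('f')): buffer="evixdttffetfitf" (len 15), cursors c3@9 c4@9 c1@12 c2@15, authorship .....3434.11.22
After op 5 (delete): buffer="evixdttetit" (len 11), cursors c3@7 c4@7 c1@9 c2@11, authorship .....34.1.2
After op 6 (insert('f')): buffer="evixdttffetfitf" (len 15), cursors c3@9 c4@9 c1@12 c2@15, authorship .....3434.11.22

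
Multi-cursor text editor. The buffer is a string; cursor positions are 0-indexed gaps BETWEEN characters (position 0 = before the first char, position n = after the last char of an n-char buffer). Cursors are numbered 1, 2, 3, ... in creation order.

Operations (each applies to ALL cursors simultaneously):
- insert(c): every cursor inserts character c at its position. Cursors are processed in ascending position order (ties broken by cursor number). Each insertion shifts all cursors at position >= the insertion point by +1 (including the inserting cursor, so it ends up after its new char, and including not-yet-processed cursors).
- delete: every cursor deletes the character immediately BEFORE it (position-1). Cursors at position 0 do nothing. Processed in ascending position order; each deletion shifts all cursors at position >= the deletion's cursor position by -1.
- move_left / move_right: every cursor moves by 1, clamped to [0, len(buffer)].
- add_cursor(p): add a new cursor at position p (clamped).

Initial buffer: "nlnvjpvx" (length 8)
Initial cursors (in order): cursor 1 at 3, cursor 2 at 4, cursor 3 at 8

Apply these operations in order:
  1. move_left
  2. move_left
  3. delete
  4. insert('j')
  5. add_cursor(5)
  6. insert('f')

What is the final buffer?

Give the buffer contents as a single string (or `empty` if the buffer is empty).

Answer: jjffnvjfjfvx

Derivation:
After op 1 (move_left): buffer="nlnvjpvx" (len 8), cursors c1@2 c2@3 c3@7, authorship ........
After op 2 (move_left): buffer="nlnvjpvx" (len 8), cursors c1@1 c2@2 c3@6, authorship ........
After op 3 (delete): buffer="nvjvx" (len 5), cursors c1@0 c2@0 c3@3, authorship .....
After op 4 (insert('j')): buffer="jjnvjjvx" (len 8), cursors c1@2 c2@2 c3@6, authorship 12...3..
After op 5 (add_cursor(5)): buffer="jjnvjjvx" (len 8), cursors c1@2 c2@2 c4@5 c3@6, authorship 12...3..
After op 6 (insert('f')): buffer="jjffnvjfjfvx" (len 12), cursors c1@4 c2@4 c4@8 c3@10, authorship 1212...433..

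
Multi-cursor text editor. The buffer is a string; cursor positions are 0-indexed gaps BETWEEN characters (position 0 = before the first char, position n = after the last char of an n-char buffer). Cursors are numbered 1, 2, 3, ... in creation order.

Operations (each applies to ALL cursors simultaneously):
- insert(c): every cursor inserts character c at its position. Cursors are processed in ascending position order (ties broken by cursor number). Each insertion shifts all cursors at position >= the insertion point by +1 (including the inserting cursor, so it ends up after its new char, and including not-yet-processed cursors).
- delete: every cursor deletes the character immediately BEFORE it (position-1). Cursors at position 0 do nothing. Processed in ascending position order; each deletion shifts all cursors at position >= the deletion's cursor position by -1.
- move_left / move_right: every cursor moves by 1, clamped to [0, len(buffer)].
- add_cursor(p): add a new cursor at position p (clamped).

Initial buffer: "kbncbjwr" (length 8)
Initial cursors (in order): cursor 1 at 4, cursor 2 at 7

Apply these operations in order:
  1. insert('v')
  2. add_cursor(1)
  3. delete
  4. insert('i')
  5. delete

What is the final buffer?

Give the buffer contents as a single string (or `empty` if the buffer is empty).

After op 1 (insert('v')): buffer="kbncvbjwvr" (len 10), cursors c1@5 c2@9, authorship ....1...2.
After op 2 (add_cursor(1)): buffer="kbncvbjwvr" (len 10), cursors c3@1 c1@5 c2@9, authorship ....1...2.
After op 3 (delete): buffer="bncbjwr" (len 7), cursors c3@0 c1@3 c2@6, authorship .......
After op 4 (insert('i')): buffer="ibncibjwir" (len 10), cursors c3@1 c1@5 c2@9, authorship 3...1...2.
After op 5 (delete): buffer="bncbjwr" (len 7), cursors c3@0 c1@3 c2@6, authorship .......

Answer: bncbjwr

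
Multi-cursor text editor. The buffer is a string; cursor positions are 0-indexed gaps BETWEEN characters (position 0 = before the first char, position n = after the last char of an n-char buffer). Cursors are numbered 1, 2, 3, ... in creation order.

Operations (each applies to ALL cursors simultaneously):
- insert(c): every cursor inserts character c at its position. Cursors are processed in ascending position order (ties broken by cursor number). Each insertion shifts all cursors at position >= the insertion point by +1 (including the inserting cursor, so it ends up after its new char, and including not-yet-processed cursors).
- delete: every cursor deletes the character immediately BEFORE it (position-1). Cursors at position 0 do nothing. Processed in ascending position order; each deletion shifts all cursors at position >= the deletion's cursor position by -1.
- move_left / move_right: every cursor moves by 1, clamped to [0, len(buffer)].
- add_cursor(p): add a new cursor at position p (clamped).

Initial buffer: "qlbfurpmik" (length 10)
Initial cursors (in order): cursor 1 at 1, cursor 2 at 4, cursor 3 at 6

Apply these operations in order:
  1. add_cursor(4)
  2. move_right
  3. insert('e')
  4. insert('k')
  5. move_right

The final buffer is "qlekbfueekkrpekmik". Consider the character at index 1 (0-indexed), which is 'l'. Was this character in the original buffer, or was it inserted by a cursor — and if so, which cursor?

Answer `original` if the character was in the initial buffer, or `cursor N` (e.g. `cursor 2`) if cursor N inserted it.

After op 1 (add_cursor(4)): buffer="qlbfurpmik" (len 10), cursors c1@1 c2@4 c4@4 c3@6, authorship ..........
After op 2 (move_right): buffer="qlbfurpmik" (len 10), cursors c1@2 c2@5 c4@5 c3@7, authorship ..........
After op 3 (insert('e')): buffer="qlebfueerpemik" (len 14), cursors c1@3 c2@8 c4@8 c3@11, authorship ..1...24..3...
After op 4 (insert('k')): buffer="qlekbfueekkrpekmik" (len 18), cursors c1@4 c2@11 c4@11 c3@15, authorship ..11...2424..33...
After op 5 (move_right): buffer="qlekbfueekkrpekmik" (len 18), cursors c1@5 c2@12 c4@12 c3@16, authorship ..11...2424..33...
Authorship (.=original, N=cursor N): . . 1 1 . . . 2 4 2 4 . . 3 3 . . .
Index 1: author = original

Answer: original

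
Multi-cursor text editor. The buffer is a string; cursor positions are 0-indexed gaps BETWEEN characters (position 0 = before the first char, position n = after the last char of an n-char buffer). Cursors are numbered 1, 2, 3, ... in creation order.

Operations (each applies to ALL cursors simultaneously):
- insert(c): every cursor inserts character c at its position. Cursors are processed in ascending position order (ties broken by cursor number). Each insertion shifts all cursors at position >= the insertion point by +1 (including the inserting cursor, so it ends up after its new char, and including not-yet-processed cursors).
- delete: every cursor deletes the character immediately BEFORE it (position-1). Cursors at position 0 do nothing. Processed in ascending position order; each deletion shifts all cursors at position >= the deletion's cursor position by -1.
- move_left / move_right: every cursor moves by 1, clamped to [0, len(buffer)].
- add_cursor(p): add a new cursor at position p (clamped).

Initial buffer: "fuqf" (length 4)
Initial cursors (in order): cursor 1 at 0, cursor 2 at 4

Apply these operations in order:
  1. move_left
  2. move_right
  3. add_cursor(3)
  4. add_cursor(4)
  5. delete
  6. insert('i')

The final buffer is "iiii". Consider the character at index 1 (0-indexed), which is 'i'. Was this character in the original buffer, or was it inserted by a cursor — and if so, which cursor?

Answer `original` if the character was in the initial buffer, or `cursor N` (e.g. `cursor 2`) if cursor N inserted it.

Answer: cursor 2

Derivation:
After op 1 (move_left): buffer="fuqf" (len 4), cursors c1@0 c2@3, authorship ....
After op 2 (move_right): buffer="fuqf" (len 4), cursors c1@1 c2@4, authorship ....
After op 3 (add_cursor(3)): buffer="fuqf" (len 4), cursors c1@1 c3@3 c2@4, authorship ....
After op 4 (add_cursor(4)): buffer="fuqf" (len 4), cursors c1@1 c3@3 c2@4 c4@4, authorship ....
After op 5 (delete): buffer="" (len 0), cursors c1@0 c2@0 c3@0 c4@0, authorship 
After op 6 (insert('i')): buffer="iiii" (len 4), cursors c1@4 c2@4 c3@4 c4@4, authorship 1234
Authorship (.=original, N=cursor N): 1 2 3 4
Index 1: author = 2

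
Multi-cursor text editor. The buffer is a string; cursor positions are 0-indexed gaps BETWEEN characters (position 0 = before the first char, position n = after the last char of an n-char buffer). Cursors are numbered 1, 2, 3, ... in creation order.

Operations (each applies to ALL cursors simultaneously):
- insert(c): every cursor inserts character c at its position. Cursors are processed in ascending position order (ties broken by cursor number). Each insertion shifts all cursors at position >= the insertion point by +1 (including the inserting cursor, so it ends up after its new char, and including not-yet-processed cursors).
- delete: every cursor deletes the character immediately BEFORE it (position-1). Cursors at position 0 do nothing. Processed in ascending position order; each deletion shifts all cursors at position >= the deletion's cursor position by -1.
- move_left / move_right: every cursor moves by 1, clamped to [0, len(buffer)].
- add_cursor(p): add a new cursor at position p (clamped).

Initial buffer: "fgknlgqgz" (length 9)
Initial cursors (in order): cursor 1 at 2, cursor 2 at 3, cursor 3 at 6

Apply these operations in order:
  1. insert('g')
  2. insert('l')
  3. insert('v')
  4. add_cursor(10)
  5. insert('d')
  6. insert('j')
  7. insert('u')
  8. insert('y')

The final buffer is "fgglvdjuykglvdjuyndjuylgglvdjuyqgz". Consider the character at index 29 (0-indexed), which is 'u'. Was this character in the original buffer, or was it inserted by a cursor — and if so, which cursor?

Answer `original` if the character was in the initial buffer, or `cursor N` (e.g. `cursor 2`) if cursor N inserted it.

Answer: cursor 3

Derivation:
After op 1 (insert('g')): buffer="fggkgnlggqgz" (len 12), cursors c1@3 c2@5 c3@9, authorship ..1.2...3...
After op 2 (insert('l')): buffer="fgglkglnlgglqgz" (len 15), cursors c1@4 c2@7 c3@12, authorship ..11.22...33...
After op 3 (insert('v')): buffer="fgglvkglvnlgglvqgz" (len 18), cursors c1@5 c2@9 c3@15, authorship ..111.222...333...
After op 4 (add_cursor(10)): buffer="fgglvkglvnlgglvqgz" (len 18), cursors c1@5 c2@9 c4@10 c3@15, authorship ..111.222...333...
After op 5 (insert('d')): buffer="fgglvdkglvdndlgglvdqgz" (len 22), cursors c1@6 c2@11 c4@13 c3@19, authorship ..1111.2222.4..3333...
After op 6 (insert('j')): buffer="fgglvdjkglvdjndjlgglvdjqgz" (len 26), cursors c1@7 c2@13 c4@16 c3@23, authorship ..11111.22222.44..33333...
After op 7 (insert('u')): buffer="fgglvdjukglvdjundjulgglvdjuqgz" (len 30), cursors c1@8 c2@15 c4@19 c3@27, authorship ..111111.222222.444..333333...
After op 8 (insert('y')): buffer="fgglvdjuykglvdjuyndjuylgglvdjuyqgz" (len 34), cursors c1@9 c2@17 c4@22 c3@31, authorship ..1111111.2222222.4444..3333333...
Authorship (.=original, N=cursor N): . . 1 1 1 1 1 1 1 . 2 2 2 2 2 2 2 . 4 4 4 4 . . 3 3 3 3 3 3 3 . . .
Index 29: author = 3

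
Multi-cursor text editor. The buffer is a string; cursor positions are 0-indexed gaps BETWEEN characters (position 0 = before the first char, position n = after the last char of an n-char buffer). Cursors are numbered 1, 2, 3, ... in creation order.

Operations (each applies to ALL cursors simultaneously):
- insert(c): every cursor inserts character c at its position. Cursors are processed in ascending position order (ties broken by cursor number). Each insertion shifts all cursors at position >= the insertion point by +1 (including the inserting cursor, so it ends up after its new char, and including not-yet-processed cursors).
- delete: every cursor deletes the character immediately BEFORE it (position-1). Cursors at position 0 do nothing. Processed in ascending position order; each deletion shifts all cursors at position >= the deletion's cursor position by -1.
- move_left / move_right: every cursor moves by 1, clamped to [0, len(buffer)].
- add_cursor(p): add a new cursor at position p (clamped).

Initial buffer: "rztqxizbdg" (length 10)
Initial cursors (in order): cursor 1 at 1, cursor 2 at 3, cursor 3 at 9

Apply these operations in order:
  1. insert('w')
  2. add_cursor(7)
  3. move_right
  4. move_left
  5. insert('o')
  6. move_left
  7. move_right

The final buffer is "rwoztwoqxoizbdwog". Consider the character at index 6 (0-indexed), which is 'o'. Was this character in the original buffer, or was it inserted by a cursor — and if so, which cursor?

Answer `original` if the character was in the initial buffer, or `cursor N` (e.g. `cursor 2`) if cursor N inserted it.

After op 1 (insert('w')): buffer="rwztwqxizbdwg" (len 13), cursors c1@2 c2@5 c3@12, authorship .1..2......3.
After op 2 (add_cursor(7)): buffer="rwztwqxizbdwg" (len 13), cursors c1@2 c2@5 c4@7 c3@12, authorship .1..2......3.
After op 3 (move_right): buffer="rwztwqxizbdwg" (len 13), cursors c1@3 c2@6 c4@8 c3@13, authorship .1..2......3.
After op 4 (move_left): buffer="rwztwqxizbdwg" (len 13), cursors c1@2 c2@5 c4@7 c3@12, authorship .1..2......3.
After op 5 (insert('o')): buffer="rwoztwoqxoizbdwog" (len 17), cursors c1@3 c2@7 c4@10 c3@16, authorship .11..22..4....33.
After op 6 (move_left): buffer="rwoztwoqxoizbdwog" (len 17), cursors c1@2 c2@6 c4@9 c3@15, authorship .11..22..4....33.
After op 7 (move_right): buffer="rwoztwoqxoizbdwog" (len 17), cursors c1@3 c2@7 c4@10 c3@16, authorship .11..22..4....33.
Authorship (.=original, N=cursor N): . 1 1 . . 2 2 . . 4 . . . . 3 3 .
Index 6: author = 2

Answer: cursor 2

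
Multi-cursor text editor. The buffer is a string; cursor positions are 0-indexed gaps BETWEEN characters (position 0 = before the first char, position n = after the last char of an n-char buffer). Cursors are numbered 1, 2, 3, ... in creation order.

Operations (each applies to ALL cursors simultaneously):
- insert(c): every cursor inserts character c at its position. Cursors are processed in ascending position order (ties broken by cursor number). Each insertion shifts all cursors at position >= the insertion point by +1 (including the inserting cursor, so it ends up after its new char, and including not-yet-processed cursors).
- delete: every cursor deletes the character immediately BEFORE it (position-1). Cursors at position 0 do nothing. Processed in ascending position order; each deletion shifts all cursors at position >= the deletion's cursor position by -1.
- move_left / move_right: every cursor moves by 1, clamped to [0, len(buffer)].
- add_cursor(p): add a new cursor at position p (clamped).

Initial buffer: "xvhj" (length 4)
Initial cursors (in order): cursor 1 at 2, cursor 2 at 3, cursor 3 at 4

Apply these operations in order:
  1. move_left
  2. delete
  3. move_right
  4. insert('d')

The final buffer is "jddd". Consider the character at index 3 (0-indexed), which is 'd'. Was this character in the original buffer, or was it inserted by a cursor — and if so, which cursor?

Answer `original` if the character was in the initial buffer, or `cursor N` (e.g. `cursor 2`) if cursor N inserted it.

After op 1 (move_left): buffer="xvhj" (len 4), cursors c1@1 c2@2 c3@3, authorship ....
After op 2 (delete): buffer="j" (len 1), cursors c1@0 c2@0 c3@0, authorship .
After op 3 (move_right): buffer="j" (len 1), cursors c1@1 c2@1 c3@1, authorship .
After op 4 (insert('d')): buffer="jddd" (len 4), cursors c1@4 c2@4 c3@4, authorship .123
Authorship (.=original, N=cursor N): . 1 2 3
Index 3: author = 3

Answer: cursor 3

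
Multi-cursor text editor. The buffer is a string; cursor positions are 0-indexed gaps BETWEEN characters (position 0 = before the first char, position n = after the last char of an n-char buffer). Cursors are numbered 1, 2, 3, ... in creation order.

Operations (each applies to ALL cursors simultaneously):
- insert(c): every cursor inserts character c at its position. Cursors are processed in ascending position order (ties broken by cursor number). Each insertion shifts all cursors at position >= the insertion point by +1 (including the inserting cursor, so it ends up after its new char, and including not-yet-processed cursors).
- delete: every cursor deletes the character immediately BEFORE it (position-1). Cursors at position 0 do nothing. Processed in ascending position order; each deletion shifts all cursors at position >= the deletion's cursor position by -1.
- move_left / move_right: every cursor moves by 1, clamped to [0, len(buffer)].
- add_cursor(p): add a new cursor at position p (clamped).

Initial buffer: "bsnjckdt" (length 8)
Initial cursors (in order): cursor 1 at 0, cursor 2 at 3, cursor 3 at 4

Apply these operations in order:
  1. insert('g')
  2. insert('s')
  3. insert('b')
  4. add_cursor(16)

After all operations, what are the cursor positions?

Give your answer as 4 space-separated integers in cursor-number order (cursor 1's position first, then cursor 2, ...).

Answer: 3 9 13 16

Derivation:
After op 1 (insert('g')): buffer="gbsngjgckdt" (len 11), cursors c1@1 c2@5 c3@7, authorship 1...2.3....
After op 2 (insert('s')): buffer="gsbsngsjgsckdt" (len 14), cursors c1@2 c2@7 c3@10, authorship 11...22.33....
After op 3 (insert('b')): buffer="gsbbsngsbjgsbckdt" (len 17), cursors c1@3 c2@9 c3@13, authorship 111...222.333....
After op 4 (add_cursor(16)): buffer="gsbbsngsbjgsbckdt" (len 17), cursors c1@3 c2@9 c3@13 c4@16, authorship 111...222.333....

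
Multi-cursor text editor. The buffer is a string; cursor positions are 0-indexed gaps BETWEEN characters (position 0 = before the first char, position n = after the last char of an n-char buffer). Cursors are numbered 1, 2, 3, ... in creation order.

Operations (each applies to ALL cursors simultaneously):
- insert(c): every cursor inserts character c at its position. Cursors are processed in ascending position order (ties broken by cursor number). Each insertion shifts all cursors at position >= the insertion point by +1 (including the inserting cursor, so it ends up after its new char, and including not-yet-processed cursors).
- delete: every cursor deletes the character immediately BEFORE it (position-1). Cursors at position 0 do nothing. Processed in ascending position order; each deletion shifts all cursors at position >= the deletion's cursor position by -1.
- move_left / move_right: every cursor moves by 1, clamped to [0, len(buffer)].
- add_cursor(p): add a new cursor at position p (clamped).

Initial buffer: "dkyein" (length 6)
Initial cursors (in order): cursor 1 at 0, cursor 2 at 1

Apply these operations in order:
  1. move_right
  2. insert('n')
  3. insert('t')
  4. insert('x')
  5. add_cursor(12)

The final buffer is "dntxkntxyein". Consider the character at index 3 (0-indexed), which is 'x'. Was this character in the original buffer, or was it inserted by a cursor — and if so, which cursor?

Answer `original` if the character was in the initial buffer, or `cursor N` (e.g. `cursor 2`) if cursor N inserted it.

Answer: cursor 1

Derivation:
After op 1 (move_right): buffer="dkyein" (len 6), cursors c1@1 c2@2, authorship ......
After op 2 (insert('n')): buffer="dnknyein" (len 8), cursors c1@2 c2@4, authorship .1.2....
After op 3 (insert('t')): buffer="dntkntyein" (len 10), cursors c1@3 c2@6, authorship .11.22....
After op 4 (insert('x')): buffer="dntxkntxyein" (len 12), cursors c1@4 c2@8, authorship .111.222....
After op 5 (add_cursor(12)): buffer="dntxkntxyein" (len 12), cursors c1@4 c2@8 c3@12, authorship .111.222....
Authorship (.=original, N=cursor N): . 1 1 1 . 2 2 2 . . . .
Index 3: author = 1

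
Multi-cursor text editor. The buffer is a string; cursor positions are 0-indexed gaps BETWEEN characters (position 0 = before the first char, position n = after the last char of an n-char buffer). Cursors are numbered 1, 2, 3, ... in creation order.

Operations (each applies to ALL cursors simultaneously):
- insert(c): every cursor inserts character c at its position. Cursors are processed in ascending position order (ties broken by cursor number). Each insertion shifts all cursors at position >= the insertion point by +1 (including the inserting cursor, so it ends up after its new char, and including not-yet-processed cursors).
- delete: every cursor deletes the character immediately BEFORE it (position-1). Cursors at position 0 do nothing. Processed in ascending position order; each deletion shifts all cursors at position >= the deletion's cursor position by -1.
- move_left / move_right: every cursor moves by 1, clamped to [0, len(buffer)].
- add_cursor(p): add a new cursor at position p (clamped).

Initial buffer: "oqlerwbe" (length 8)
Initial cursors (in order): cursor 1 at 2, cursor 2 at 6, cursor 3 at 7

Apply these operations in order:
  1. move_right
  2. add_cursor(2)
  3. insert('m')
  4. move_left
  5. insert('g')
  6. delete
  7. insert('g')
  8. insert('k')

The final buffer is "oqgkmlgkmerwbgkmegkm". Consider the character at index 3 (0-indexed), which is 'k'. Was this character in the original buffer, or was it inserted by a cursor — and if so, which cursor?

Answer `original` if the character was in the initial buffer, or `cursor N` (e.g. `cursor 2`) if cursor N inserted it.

Answer: cursor 4

Derivation:
After op 1 (move_right): buffer="oqlerwbe" (len 8), cursors c1@3 c2@7 c3@8, authorship ........
After op 2 (add_cursor(2)): buffer="oqlerwbe" (len 8), cursors c4@2 c1@3 c2@7 c3@8, authorship ........
After op 3 (insert('m')): buffer="oqmlmerwbmem" (len 12), cursors c4@3 c1@5 c2@10 c3@12, authorship ..4.1....2.3
After op 4 (move_left): buffer="oqmlmerwbmem" (len 12), cursors c4@2 c1@4 c2@9 c3@11, authorship ..4.1....2.3
After op 5 (insert('g')): buffer="oqgmlgmerwbgmegm" (len 16), cursors c4@3 c1@6 c2@12 c3@15, authorship ..44.11....22.33
After op 6 (delete): buffer="oqmlmerwbmem" (len 12), cursors c4@2 c1@4 c2@9 c3@11, authorship ..4.1....2.3
After op 7 (insert('g')): buffer="oqgmlgmerwbgmegm" (len 16), cursors c4@3 c1@6 c2@12 c3@15, authorship ..44.11....22.33
After op 8 (insert('k')): buffer="oqgkmlgkmerwbgkmegkm" (len 20), cursors c4@4 c1@8 c2@15 c3@19, authorship ..444.111....222.333
Authorship (.=original, N=cursor N): . . 4 4 4 . 1 1 1 . . . . 2 2 2 . 3 3 3
Index 3: author = 4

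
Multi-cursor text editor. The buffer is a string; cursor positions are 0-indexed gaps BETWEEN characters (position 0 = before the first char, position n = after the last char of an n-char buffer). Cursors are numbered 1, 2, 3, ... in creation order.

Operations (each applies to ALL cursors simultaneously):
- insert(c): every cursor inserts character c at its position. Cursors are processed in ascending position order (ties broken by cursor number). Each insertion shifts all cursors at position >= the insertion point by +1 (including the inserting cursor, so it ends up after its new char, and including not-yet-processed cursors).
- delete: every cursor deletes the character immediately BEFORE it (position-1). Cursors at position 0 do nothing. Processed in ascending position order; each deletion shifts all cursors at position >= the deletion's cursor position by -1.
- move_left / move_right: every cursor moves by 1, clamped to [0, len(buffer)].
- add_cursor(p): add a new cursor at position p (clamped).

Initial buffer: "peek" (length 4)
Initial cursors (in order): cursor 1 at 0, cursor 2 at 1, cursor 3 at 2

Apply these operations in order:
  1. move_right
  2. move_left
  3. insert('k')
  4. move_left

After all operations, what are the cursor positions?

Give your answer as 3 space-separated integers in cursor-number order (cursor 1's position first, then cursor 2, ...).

After op 1 (move_right): buffer="peek" (len 4), cursors c1@1 c2@2 c3@3, authorship ....
After op 2 (move_left): buffer="peek" (len 4), cursors c1@0 c2@1 c3@2, authorship ....
After op 3 (insert('k')): buffer="kpkekek" (len 7), cursors c1@1 c2@3 c3@5, authorship 1.2.3..
After op 4 (move_left): buffer="kpkekek" (len 7), cursors c1@0 c2@2 c3@4, authorship 1.2.3..

Answer: 0 2 4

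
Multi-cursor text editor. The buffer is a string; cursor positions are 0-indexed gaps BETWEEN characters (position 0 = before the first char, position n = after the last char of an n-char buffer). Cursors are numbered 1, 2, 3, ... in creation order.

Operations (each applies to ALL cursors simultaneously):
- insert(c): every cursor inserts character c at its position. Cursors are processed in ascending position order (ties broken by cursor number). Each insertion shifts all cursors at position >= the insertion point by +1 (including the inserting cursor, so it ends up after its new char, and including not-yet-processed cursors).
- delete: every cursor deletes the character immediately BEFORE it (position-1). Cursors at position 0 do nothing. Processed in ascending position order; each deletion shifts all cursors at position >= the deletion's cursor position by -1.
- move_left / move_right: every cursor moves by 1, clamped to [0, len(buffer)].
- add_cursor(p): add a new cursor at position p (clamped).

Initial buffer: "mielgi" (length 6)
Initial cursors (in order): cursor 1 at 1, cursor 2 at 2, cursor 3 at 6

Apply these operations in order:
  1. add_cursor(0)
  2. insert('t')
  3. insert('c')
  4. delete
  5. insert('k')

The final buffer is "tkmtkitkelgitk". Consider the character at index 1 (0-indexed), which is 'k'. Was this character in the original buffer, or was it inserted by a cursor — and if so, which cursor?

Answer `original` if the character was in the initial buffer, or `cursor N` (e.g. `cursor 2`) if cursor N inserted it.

Answer: cursor 4

Derivation:
After op 1 (add_cursor(0)): buffer="mielgi" (len 6), cursors c4@0 c1@1 c2@2 c3@6, authorship ......
After op 2 (insert('t')): buffer="tmtitelgit" (len 10), cursors c4@1 c1@3 c2@5 c3@10, authorship 4.1.2....3
After op 3 (insert('c')): buffer="tcmtcitcelgitc" (len 14), cursors c4@2 c1@5 c2@8 c3@14, authorship 44.11.22....33
After op 4 (delete): buffer="tmtitelgit" (len 10), cursors c4@1 c1@3 c2@5 c3@10, authorship 4.1.2....3
After op 5 (insert('k')): buffer="tkmtkitkelgitk" (len 14), cursors c4@2 c1@5 c2@8 c3@14, authorship 44.11.22....33
Authorship (.=original, N=cursor N): 4 4 . 1 1 . 2 2 . . . . 3 3
Index 1: author = 4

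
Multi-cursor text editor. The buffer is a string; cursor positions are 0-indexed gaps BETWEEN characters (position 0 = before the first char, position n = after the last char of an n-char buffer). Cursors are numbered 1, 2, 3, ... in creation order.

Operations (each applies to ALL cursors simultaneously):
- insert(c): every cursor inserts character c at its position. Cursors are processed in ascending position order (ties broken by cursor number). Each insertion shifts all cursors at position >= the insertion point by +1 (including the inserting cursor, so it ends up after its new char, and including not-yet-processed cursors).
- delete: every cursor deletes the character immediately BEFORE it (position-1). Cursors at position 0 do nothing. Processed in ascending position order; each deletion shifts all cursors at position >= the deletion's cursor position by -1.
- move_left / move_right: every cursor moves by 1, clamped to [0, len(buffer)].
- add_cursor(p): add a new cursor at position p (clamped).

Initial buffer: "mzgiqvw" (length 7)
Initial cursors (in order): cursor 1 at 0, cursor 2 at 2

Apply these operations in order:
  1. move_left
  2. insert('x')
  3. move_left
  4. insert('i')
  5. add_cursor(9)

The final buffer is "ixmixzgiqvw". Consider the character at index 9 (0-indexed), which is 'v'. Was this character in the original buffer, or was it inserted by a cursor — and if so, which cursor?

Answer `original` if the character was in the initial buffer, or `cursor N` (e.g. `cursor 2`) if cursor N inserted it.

Answer: original

Derivation:
After op 1 (move_left): buffer="mzgiqvw" (len 7), cursors c1@0 c2@1, authorship .......
After op 2 (insert('x')): buffer="xmxzgiqvw" (len 9), cursors c1@1 c2@3, authorship 1.2......
After op 3 (move_left): buffer="xmxzgiqvw" (len 9), cursors c1@0 c2@2, authorship 1.2......
After op 4 (insert('i')): buffer="ixmixzgiqvw" (len 11), cursors c1@1 c2@4, authorship 11.22......
After op 5 (add_cursor(9)): buffer="ixmixzgiqvw" (len 11), cursors c1@1 c2@4 c3@9, authorship 11.22......
Authorship (.=original, N=cursor N): 1 1 . 2 2 . . . . . .
Index 9: author = original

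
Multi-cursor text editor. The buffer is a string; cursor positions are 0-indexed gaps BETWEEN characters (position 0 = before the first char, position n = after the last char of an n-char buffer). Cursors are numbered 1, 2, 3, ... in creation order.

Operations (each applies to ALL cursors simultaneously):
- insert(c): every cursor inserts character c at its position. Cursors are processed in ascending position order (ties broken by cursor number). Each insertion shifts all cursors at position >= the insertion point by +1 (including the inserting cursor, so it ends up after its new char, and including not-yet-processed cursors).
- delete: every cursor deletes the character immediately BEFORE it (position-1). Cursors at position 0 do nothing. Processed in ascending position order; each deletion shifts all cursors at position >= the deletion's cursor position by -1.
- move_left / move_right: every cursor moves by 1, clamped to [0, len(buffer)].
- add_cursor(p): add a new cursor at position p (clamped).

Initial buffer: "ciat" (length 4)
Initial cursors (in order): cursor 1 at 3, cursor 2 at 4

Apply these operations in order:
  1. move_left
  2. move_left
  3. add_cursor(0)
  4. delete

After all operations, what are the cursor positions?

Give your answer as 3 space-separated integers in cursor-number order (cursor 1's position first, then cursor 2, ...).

After op 1 (move_left): buffer="ciat" (len 4), cursors c1@2 c2@3, authorship ....
After op 2 (move_left): buffer="ciat" (len 4), cursors c1@1 c2@2, authorship ....
After op 3 (add_cursor(0)): buffer="ciat" (len 4), cursors c3@0 c1@1 c2@2, authorship ....
After op 4 (delete): buffer="at" (len 2), cursors c1@0 c2@0 c3@0, authorship ..

Answer: 0 0 0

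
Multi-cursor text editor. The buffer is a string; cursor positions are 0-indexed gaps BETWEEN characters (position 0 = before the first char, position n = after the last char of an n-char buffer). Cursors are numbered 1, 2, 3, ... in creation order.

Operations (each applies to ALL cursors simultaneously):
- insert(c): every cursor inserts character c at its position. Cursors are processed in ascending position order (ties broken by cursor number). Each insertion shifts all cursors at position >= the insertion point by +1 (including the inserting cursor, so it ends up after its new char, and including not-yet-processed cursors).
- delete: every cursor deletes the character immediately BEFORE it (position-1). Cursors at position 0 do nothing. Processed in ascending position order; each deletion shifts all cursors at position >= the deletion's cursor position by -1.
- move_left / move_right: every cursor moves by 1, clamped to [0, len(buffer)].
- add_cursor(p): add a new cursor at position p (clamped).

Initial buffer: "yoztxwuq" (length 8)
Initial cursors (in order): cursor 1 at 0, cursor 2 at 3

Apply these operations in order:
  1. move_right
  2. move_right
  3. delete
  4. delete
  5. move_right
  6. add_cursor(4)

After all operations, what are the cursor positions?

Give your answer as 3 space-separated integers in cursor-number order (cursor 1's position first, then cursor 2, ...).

Answer: 1 2 4

Derivation:
After op 1 (move_right): buffer="yoztxwuq" (len 8), cursors c1@1 c2@4, authorship ........
After op 2 (move_right): buffer="yoztxwuq" (len 8), cursors c1@2 c2@5, authorship ........
After op 3 (delete): buffer="yztwuq" (len 6), cursors c1@1 c2@3, authorship ......
After op 4 (delete): buffer="zwuq" (len 4), cursors c1@0 c2@1, authorship ....
After op 5 (move_right): buffer="zwuq" (len 4), cursors c1@1 c2@2, authorship ....
After op 6 (add_cursor(4)): buffer="zwuq" (len 4), cursors c1@1 c2@2 c3@4, authorship ....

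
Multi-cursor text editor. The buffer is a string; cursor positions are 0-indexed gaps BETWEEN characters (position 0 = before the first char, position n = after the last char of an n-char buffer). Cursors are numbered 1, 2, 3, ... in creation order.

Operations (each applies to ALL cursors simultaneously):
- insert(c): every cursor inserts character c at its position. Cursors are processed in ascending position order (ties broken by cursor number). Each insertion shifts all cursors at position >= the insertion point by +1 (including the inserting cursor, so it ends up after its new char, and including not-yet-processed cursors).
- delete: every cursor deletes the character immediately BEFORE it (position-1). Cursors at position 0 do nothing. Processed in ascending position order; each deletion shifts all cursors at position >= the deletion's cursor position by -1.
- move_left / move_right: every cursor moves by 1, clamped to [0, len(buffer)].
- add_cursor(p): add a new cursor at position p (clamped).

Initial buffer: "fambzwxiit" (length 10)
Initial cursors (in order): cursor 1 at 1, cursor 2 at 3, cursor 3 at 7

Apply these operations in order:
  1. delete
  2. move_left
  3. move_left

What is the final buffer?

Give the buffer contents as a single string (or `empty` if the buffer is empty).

After op 1 (delete): buffer="abzwiit" (len 7), cursors c1@0 c2@1 c3@4, authorship .......
After op 2 (move_left): buffer="abzwiit" (len 7), cursors c1@0 c2@0 c3@3, authorship .......
After op 3 (move_left): buffer="abzwiit" (len 7), cursors c1@0 c2@0 c3@2, authorship .......

Answer: abzwiit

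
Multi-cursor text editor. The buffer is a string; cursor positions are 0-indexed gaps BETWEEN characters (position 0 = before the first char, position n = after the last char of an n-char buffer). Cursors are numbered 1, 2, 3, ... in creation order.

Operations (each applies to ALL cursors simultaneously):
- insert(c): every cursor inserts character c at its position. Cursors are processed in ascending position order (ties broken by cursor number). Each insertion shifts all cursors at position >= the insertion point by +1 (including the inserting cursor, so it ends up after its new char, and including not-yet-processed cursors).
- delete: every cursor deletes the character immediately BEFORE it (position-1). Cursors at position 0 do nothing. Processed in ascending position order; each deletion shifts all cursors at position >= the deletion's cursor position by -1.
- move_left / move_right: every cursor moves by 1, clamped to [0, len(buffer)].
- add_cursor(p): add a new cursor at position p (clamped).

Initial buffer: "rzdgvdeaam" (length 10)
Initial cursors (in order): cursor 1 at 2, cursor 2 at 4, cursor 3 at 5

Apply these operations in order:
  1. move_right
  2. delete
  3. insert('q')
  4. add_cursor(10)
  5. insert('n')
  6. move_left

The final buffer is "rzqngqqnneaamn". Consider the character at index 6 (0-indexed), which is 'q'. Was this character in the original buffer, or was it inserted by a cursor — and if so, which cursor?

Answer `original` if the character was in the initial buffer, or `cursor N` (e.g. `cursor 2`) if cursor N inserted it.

Answer: cursor 3

Derivation:
After op 1 (move_right): buffer="rzdgvdeaam" (len 10), cursors c1@3 c2@5 c3@6, authorship ..........
After op 2 (delete): buffer="rzgeaam" (len 7), cursors c1@2 c2@3 c3@3, authorship .......
After op 3 (insert('q')): buffer="rzqgqqeaam" (len 10), cursors c1@3 c2@6 c3@6, authorship ..1.23....
After op 4 (add_cursor(10)): buffer="rzqgqqeaam" (len 10), cursors c1@3 c2@6 c3@6 c4@10, authorship ..1.23....
After op 5 (insert('n')): buffer="rzqngqqnneaamn" (len 14), cursors c1@4 c2@9 c3@9 c4@14, authorship ..11.2323....4
After op 6 (move_left): buffer="rzqngqqnneaamn" (len 14), cursors c1@3 c2@8 c3@8 c4@13, authorship ..11.2323....4
Authorship (.=original, N=cursor N): . . 1 1 . 2 3 2 3 . . . . 4
Index 6: author = 3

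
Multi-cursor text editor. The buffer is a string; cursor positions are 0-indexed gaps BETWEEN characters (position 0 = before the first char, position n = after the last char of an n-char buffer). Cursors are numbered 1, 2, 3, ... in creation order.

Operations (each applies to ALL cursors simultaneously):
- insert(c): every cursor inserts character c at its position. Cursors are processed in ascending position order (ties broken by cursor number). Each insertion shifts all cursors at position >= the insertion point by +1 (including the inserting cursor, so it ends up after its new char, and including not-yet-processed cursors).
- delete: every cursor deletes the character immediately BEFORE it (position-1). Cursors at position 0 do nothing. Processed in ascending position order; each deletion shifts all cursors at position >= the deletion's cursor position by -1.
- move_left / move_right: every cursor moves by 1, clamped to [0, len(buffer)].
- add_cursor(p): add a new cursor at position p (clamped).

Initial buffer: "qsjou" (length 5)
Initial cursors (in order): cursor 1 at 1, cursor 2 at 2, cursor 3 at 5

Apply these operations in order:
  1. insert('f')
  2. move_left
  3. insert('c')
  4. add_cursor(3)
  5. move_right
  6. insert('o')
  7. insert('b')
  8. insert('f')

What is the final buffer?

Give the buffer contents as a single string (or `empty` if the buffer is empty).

After op 1 (insert('f')): buffer="qfsfjouf" (len 8), cursors c1@2 c2@4 c3@8, authorship .1.2...3
After op 2 (move_left): buffer="qfsfjouf" (len 8), cursors c1@1 c2@3 c3@7, authorship .1.2...3
After op 3 (insert('c')): buffer="qcfscfjoucf" (len 11), cursors c1@2 c2@5 c3@10, authorship .11.22...33
After op 4 (add_cursor(3)): buffer="qcfscfjoucf" (len 11), cursors c1@2 c4@3 c2@5 c3@10, authorship .11.22...33
After op 5 (move_right): buffer="qcfscfjoucf" (len 11), cursors c1@3 c4@4 c2@6 c3@11, authorship .11.22...33
After op 6 (insert('o')): buffer="qcfosocfojoucfo" (len 15), cursors c1@4 c4@6 c2@9 c3@15, authorship .111.4222...333
After op 7 (insert('b')): buffer="qcfobsobcfobjoucfob" (len 19), cursors c1@5 c4@8 c2@12 c3@19, authorship .1111.442222...3333
After op 8 (insert('f')): buffer="qcfobfsobfcfobfjoucfobf" (len 23), cursors c1@6 c4@10 c2@15 c3@23, authorship .11111.44422222...33333

Answer: qcfobfsobfcfobfjoucfobf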